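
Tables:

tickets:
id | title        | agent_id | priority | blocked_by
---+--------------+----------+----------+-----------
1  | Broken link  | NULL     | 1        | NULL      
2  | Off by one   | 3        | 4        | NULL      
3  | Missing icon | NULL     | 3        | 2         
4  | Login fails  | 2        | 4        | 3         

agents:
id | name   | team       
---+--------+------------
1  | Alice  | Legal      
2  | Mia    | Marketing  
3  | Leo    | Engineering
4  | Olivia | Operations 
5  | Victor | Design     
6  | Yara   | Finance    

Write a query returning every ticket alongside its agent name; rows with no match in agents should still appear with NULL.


LEFT JOIN keeps every row from tickets (the left table); where agent_id has no match in agents, the agent columns become NULL. Walk through each ticket:
  - ticket 1 (Broken link): agent_id=NULL, no match -> kept with NULL
  - ticket 2 (Off by one): agent_id=3 -> matches Leo
  - ticket 3 (Missing icon): agent_id=NULL, no match -> kept with NULL
  - ticket 4 (Login fails): agent_id=2 -> matches Mia
All 4 rows appear; 2 have NULL agent.

SQL:
SELECT a.title, b.name AS agent
FROM tickets a
LEFT JOIN agents b ON a.agent_id = b.id

Result:
title        | agent
-------------+------
Broken link  | NULL 
Off by one   | Leo  
Missing icon | NULL 
Login fails  | Mia  


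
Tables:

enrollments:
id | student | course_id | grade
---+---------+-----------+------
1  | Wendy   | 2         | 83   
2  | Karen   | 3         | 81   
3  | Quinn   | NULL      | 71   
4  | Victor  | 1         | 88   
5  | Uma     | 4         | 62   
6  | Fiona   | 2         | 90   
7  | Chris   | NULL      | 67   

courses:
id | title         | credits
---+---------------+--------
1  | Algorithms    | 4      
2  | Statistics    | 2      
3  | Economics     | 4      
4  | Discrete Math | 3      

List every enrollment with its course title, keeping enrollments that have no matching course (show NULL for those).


LEFT JOIN keeps every row from enrollments (the left table); where course_id has no match in courses, the course columns become NULL. Walk through each enrollment:
  - enrollment 1 (Wendy): course_id=2 -> matches Statistics
  - enrollment 2 (Karen): course_id=3 -> matches Economics
  - enrollment 3 (Quinn): course_id=NULL, no match -> kept with NULL
  - enrollment 4 (Victor): course_id=1 -> matches Algorithms
  - enrollment 5 (Uma): course_id=4 -> matches Discrete Math
  - enrollment 6 (Fiona): course_id=2 -> matches Statistics
  - enrollment 7 (Chris): course_id=NULL, no match -> kept with NULL
All 7 rows appear; 2 have NULL course.

SQL:
SELECT a.student, b.title AS course
FROM enrollments a
LEFT JOIN courses b ON a.course_id = b.id

Result:
student | course       
--------+--------------
Wendy   | Statistics   
Karen   | Economics    
Quinn   | NULL         
Victor  | Algorithms   
Uma     | Discrete Math
Fiona   | Statistics   
Chris   | NULL         


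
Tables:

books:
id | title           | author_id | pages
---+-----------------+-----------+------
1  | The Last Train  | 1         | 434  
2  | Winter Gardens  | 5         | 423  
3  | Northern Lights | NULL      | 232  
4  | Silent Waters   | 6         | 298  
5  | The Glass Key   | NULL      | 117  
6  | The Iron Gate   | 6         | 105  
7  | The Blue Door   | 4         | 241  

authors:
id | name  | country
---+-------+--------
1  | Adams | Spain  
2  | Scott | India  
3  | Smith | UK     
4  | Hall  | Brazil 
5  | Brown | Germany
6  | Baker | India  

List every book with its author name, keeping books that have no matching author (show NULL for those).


LEFT JOIN keeps every row from books (the left table); where author_id has no match in authors, the author columns become NULL. Walk through each book:
  - book 1 (The Last Train): author_id=1 -> matches Adams
  - book 2 (Winter Gardens): author_id=5 -> matches Brown
  - book 3 (Northern Lights): author_id=NULL, no match -> kept with NULL
  - book 4 (Silent Waters): author_id=6 -> matches Baker
  - book 5 (The Glass Key): author_id=NULL, no match -> kept with NULL
  - book 6 (The Iron Gate): author_id=6 -> matches Baker
  - book 7 (The Blue Door): author_id=4 -> matches Hall
All 7 rows appear; 2 have NULL author.

SQL:
SELECT a.title, b.name AS author
FROM books a
LEFT JOIN authors b ON a.author_id = b.id

Result:
title           | author
----------------+-------
The Last Train  | Adams 
Winter Gardens  | Brown 
Northern Lights | NULL  
Silent Waters   | Baker 
The Glass Key   | NULL  
The Iron Gate   | Baker 
The Blue Door   | Hall  


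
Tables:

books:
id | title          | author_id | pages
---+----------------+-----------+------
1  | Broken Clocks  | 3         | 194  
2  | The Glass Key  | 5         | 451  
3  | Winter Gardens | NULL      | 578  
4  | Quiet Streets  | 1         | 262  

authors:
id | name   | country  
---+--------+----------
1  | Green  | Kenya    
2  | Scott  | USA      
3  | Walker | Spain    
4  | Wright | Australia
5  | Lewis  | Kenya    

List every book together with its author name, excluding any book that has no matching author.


INNER JOIN keeps only books rows whose author_id matches an id in authors. Walk through each book:
  - book 1 (Broken Clocks): author_id=3 -> matches Walker
  - book 2 (The Glass Key): author_id=5 -> matches Lewis
  - book 3 (Winter Gardens): author_id=NULL, no match -> dropped
  - book 4 (Quiet Streets): author_id=1 -> matches Green
So 1 of 4 rows is dropped.

SQL:
SELECT a.title, b.name AS author
FROM books a
INNER JOIN authors b ON a.author_id = b.id

Result:
title         | author
--------------+-------
Broken Clocks | Walker
The Glass Key | Lewis 
Quiet Streets | Green 


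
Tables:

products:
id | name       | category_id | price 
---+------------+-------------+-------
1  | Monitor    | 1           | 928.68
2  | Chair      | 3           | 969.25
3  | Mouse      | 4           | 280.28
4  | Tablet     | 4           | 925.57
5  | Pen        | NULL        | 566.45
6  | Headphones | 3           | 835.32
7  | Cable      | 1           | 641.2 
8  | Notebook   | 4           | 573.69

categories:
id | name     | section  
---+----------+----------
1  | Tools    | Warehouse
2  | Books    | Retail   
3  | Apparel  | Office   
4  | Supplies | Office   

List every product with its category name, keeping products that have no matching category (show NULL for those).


LEFT JOIN keeps every row from products (the left table); where category_id has no match in categories, the category columns become NULL. Walk through each product:
  - product 1 (Monitor): category_id=1 -> matches Tools
  - product 2 (Chair): category_id=3 -> matches Apparel
  - product 3 (Mouse): category_id=4 -> matches Supplies
  - product 4 (Tablet): category_id=4 -> matches Supplies
  - product 5 (Pen): category_id=NULL, no match -> kept with NULL
  - product 6 (Headphones): category_id=3 -> matches Apparel
  - product 7 (Cable): category_id=1 -> matches Tools
  - product 8 (Notebook): category_id=4 -> matches Supplies
All 8 rows appear; 1 has NULL category.

SQL:
SELECT a.name, b.name AS category
FROM products a
LEFT JOIN categories b ON a.category_id = b.id

Result:
name       | category
-----------+---------
Monitor    | Tools   
Chair      | Apparel 
Mouse      | Supplies
Tablet     | Supplies
Pen        | NULL    
Headphones | Apparel 
Cable      | Tools   
Notebook   | Supplies


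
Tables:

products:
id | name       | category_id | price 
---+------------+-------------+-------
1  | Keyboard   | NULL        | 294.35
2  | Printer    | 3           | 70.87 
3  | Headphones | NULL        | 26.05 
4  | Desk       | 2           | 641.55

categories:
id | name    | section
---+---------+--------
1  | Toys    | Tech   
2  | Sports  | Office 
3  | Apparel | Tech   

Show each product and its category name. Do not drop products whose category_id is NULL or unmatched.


LEFT JOIN keeps every row from products (the left table); where category_id has no match in categories, the category columns become NULL. Walk through each product:
  - product 1 (Keyboard): category_id=NULL, no match -> kept with NULL
  - product 2 (Printer): category_id=3 -> matches Apparel
  - product 3 (Headphones): category_id=NULL, no match -> kept with NULL
  - product 4 (Desk): category_id=2 -> matches Sports
All 4 rows appear; 2 have NULL category.

SQL:
SELECT a.name, b.name AS category
FROM products a
LEFT JOIN categories b ON a.category_id = b.id

Result:
name       | category
-----------+---------
Keyboard   | NULL    
Printer    | Apparel 
Headphones | NULL    
Desk       | Sports  


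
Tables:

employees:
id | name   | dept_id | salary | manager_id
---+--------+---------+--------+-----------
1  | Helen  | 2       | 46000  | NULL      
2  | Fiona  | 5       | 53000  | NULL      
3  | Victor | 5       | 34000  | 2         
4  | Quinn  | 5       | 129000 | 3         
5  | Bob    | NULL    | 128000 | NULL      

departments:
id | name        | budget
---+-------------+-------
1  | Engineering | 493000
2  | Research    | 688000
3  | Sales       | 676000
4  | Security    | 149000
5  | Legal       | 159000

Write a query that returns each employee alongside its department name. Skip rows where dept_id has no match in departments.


INNER JOIN keeps only employees rows whose dept_id matches an id in departments. Walk through each employee:
  - employee 1 (Helen): dept_id=2 -> matches Research
  - employee 2 (Fiona): dept_id=5 -> matches Legal
  - employee 3 (Victor): dept_id=5 -> matches Legal
  - employee 4 (Quinn): dept_id=5 -> matches Legal
  - employee 5 (Bob): dept_id=NULL, no match -> dropped
So 1 of 5 rows is dropped.

SQL:
SELECT a.name, b.name AS department
FROM employees a
INNER JOIN departments b ON a.dept_id = b.id

Result:
name   | department
-------+-----------
Helen  | Research  
Fiona  | Legal     
Victor | Legal     
Quinn  | Legal     


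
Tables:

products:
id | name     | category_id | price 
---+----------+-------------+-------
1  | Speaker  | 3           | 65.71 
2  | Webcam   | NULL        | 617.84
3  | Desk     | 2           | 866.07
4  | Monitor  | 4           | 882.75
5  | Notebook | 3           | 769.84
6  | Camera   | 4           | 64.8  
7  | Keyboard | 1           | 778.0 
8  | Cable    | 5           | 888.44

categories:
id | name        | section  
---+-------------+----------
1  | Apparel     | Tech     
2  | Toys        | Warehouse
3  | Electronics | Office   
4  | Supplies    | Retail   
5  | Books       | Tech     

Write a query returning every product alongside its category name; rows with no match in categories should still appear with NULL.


LEFT JOIN keeps every row from products (the left table); where category_id has no match in categories, the category columns become NULL. Walk through each product:
  - product 1 (Speaker): category_id=3 -> matches Electronics
  - product 2 (Webcam): category_id=NULL, no match -> kept with NULL
  - product 3 (Desk): category_id=2 -> matches Toys
  - product 4 (Monitor): category_id=4 -> matches Supplies
  - product 5 (Notebook): category_id=3 -> matches Electronics
  - product 6 (Camera): category_id=4 -> matches Supplies
  - product 7 (Keyboard): category_id=1 -> matches Apparel
  - product 8 (Cable): category_id=5 -> matches Books
All 8 rows appear; 1 has NULL category.

SQL:
SELECT a.name, b.name AS category
FROM products a
LEFT JOIN categories b ON a.category_id = b.id

Result:
name     | category   
---------+------------
Speaker  | Electronics
Webcam   | NULL       
Desk     | Toys       
Monitor  | Supplies   
Notebook | Electronics
Camera   | Supplies   
Keyboard | Apparel    
Cable    | Books      


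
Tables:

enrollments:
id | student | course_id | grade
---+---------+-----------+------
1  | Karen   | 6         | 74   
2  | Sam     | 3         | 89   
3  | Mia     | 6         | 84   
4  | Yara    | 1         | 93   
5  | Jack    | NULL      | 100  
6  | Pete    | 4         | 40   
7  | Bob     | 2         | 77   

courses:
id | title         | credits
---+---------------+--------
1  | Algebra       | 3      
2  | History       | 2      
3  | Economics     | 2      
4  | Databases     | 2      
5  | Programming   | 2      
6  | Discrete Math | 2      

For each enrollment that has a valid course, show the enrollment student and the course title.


INNER JOIN keeps only enrollments rows whose course_id matches an id in courses. Walk through each enrollment:
  - enrollment 1 (Karen): course_id=6 -> matches Discrete Math
  - enrollment 2 (Sam): course_id=3 -> matches Economics
  - enrollment 3 (Mia): course_id=6 -> matches Discrete Math
  - enrollment 4 (Yara): course_id=1 -> matches Algebra
  - enrollment 5 (Jack): course_id=NULL, no match -> dropped
  - enrollment 6 (Pete): course_id=4 -> matches Databases
  - enrollment 7 (Bob): course_id=2 -> matches History
So 1 of 7 rows is dropped.

SQL:
SELECT a.student, b.title AS course
FROM enrollments a
INNER JOIN courses b ON a.course_id = b.id

Result:
student | course       
--------+--------------
Karen   | Discrete Math
Sam     | Economics    
Mia     | Discrete Math
Yara    | Algebra      
Pete    | Databases    
Bob     | History      


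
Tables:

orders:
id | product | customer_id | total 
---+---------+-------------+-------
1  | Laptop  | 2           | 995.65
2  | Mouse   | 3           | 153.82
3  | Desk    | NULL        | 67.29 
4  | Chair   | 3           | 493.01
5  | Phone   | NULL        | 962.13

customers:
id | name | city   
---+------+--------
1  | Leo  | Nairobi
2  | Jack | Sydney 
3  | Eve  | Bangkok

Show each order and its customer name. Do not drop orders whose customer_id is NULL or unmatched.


LEFT JOIN keeps every row from orders (the left table); where customer_id has no match in customers, the customer columns become NULL. Walk through each order:
  - order 1 (Laptop): customer_id=2 -> matches Jack
  - order 2 (Mouse): customer_id=3 -> matches Eve
  - order 3 (Desk): customer_id=NULL, no match -> kept with NULL
  - order 4 (Chair): customer_id=3 -> matches Eve
  - order 5 (Phone): customer_id=NULL, no match -> kept with NULL
All 5 rows appear; 2 have NULL customer.

SQL:
SELECT a.product, b.name AS customer
FROM orders a
LEFT JOIN customers b ON a.customer_id = b.id

Result:
product | customer
--------+---------
Laptop  | Jack    
Mouse   | Eve     
Desk    | NULL    
Chair   | Eve     
Phone   | NULL    


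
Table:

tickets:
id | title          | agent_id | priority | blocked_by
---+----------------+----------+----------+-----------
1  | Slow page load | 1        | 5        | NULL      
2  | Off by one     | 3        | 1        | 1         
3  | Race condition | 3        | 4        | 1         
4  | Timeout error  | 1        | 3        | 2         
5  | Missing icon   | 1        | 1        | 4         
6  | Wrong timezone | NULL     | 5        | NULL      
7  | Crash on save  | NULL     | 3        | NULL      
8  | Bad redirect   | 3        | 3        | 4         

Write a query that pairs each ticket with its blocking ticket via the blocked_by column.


This is a self-join: tickets is joined to a second copy of itself, matching each row's blocked_by to another row's id. Use LEFT JOIN so rows with blocked_by=NULL are kept.
  - ticket 1 (Slow page load): blocked_by=NULL -> NULL
  - ticket 2 (Off by one): blocked_by=1 -> Slow page load
  - ticket 3 (Race condition): blocked_by=1 -> Slow page load
  - ticket 4 (Timeout error): blocked_by=2 -> Off by one
  - ticket 5 (Missing icon): blocked_by=4 -> Timeout error
  - ticket 6 (Wrong timezone): blocked_by=NULL -> NULL
  - ticket 7 (Crash on save): blocked_by=NULL -> NULL
  - ticket 8 (Bad redirect): blocked_by=4 -> Timeout error

SQL:
SELECT a.title AS item, b.title AS blocked_by
FROM tickets a
LEFT JOIN tickets b ON a.blocked_by = b.id

Result:
item           | blocked_by    
---------------+---------------
Slow page load | NULL          
Off by one     | Slow page load
Race condition | Slow page load
Timeout error  | Off by one    
Missing icon   | Timeout error 
Wrong timezone | NULL          
Crash on save  | NULL          
Bad redirect   | Timeout error 


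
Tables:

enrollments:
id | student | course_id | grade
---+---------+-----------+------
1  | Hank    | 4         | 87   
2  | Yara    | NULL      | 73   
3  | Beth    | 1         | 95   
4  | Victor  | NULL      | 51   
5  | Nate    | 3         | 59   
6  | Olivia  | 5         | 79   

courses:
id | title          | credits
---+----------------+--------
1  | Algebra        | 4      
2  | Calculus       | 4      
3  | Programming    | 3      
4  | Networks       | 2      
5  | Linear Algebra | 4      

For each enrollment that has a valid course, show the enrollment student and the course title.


INNER JOIN keeps only enrollments rows whose course_id matches an id in courses. Walk through each enrollment:
  - enrollment 1 (Hank): course_id=4 -> matches Networks
  - enrollment 2 (Yara): course_id=NULL, no match -> dropped
  - enrollment 3 (Beth): course_id=1 -> matches Algebra
  - enrollment 4 (Victor): course_id=NULL, no match -> dropped
  - enrollment 5 (Nate): course_id=3 -> matches Programming
  - enrollment 6 (Olivia): course_id=5 -> matches Linear Algebra
So 2 of 6 rows are dropped.

SQL:
SELECT a.student, b.title AS course
FROM enrollments a
INNER JOIN courses b ON a.course_id = b.id

Result:
student | course        
--------+---------------
Hank    | Networks      
Beth    | Algebra       
Nate    | Programming   
Olivia  | Linear Algebra


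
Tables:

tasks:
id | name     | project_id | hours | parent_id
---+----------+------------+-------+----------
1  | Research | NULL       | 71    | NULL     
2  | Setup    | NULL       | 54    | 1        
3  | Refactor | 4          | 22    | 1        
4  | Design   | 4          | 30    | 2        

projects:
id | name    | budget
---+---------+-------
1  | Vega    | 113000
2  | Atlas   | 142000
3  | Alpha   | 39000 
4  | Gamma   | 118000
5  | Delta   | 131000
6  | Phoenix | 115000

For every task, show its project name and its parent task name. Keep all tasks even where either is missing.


Two LEFT JOINs from the same base table tasks: one to projects via project_id, one to tasks itself via parent_id. Both are LEFT so every task is preserved.
Match against projects:
  - task 1 (Research): project_id=NULL, no match -> kept with NULL
  - task 2 (Setup): project_id=NULL, no match -> kept with NULL
  - task 3 (Refactor): project_id=4 -> matches Gamma
  - task 4 (Design): project_id=4 -> matches Gamma
Match against tasks (self):
  - task 1 (Research): parent_id=NULL -> NULL
  - task 2 (Setup): parent_id=1 -> Research
  - task 3 (Refactor): parent_id=1 -> Research
  - task 4 (Design): parent_id=2 -> Setup

SQL:
SELECT a.name, b.name AS project, c.name AS parent
FROM tasks a
LEFT JOIN projects b ON a.project_id = b.id
LEFT JOIN tasks c ON a.parent_id = c.id

Result:
name     | project | parent  
---------+---------+---------
Research | NULL    | NULL    
Setup    | NULL    | Research
Refactor | Gamma   | Research
Design   | Gamma   | Setup   


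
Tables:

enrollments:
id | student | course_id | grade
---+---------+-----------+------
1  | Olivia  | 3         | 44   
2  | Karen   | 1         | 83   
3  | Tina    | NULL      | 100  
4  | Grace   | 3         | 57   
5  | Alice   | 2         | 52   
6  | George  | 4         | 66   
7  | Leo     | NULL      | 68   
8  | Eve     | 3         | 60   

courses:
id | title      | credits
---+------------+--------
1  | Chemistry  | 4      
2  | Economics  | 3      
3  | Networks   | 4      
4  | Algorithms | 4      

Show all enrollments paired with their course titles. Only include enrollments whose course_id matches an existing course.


INNER JOIN keeps only enrollments rows whose course_id matches an id in courses. Walk through each enrollment:
  - enrollment 1 (Olivia): course_id=3 -> matches Networks
  - enrollment 2 (Karen): course_id=1 -> matches Chemistry
  - enrollment 3 (Tina): course_id=NULL, no match -> dropped
  - enrollment 4 (Grace): course_id=3 -> matches Networks
  - enrollment 5 (Alice): course_id=2 -> matches Economics
  - enrollment 6 (George): course_id=4 -> matches Algorithms
  - enrollment 7 (Leo): course_id=NULL, no match -> dropped
  - enrollment 8 (Eve): course_id=3 -> matches Networks
So 2 of 8 rows are dropped.

SQL:
SELECT a.student, b.title AS course
FROM enrollments a
INNER JOIN courses b ON a.course_id = b.id

Result:
student | course    
--------+-----------
Olivia  | Networks  
Karen   | Chemistry 
Grace   | Networks  
Alice   | Economics 
George  | Algorithms
Eve     | Networks  


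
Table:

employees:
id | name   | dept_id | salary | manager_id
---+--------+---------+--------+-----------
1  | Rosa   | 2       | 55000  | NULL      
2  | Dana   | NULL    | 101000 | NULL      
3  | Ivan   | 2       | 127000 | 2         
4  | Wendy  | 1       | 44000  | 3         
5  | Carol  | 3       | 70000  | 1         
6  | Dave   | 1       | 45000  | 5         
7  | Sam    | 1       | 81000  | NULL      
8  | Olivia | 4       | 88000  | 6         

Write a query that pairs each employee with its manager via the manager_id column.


This is a self-join: employees is joined to a second copy of itself, matching each row's manager_id to another row's id. Use LEFT JOIN so rows with manager_id=NULL are kept.
  - employee 1 (Rosa): manager_id=NULL -> NULL
  - employee 2 (Dana): manager_id=NULL -> NULL
  - employee 3 (Ivan): manager_id=2 -> Dana
  - employee 4 (Wendy): manager_id=3 -> Ivan
  - employee 5 (Carol): manager_id=1 -> Rosa
  - employee 6 (Dave): manager_id=5 -> Carol
  - employee 7 (Sam): manager_id=NULL -> NULL
  - employee 8 (Olivia): manager_id=6 -> Dave

SQL:
SELECT a.name AS item, b.name AS manager
FROM employees a
LEFT JOIN employees b ON a.manager_id = b.id

Result:
item   | manager
-------+--------
Rosa   | NULL   
Dana   | NULL   
Ivan   | Dana   
Wendy  | Ivan   
Carol  | Rosa   
Dave   | Carol  
Sam    | NULL   
Olivia | Dave   


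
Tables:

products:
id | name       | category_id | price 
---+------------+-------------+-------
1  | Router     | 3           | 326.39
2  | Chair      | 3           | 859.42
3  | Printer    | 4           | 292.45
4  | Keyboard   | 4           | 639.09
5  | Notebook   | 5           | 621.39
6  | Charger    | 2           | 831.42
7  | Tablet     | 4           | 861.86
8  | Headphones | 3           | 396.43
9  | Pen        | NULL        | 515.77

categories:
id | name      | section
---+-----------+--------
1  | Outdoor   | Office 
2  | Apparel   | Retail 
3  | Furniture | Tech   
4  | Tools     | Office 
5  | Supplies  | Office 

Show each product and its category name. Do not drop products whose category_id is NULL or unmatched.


LEFT JOIN keeps every row from products (the left table); where category_id has no match in categories, the category columns become NULL. Walk through each product:
  - product 1 (Router): category_id=3 -> matches Furniture
  - product 2 (Chair): category_id=3 -> matches Furniture
  - product 3 (Printer): category_id=4 -> matches Tools
  - product 4 (Keyboard): category_id=4 -> matches Tools
  - product 5 (Notebook): category_id=5 -> matches Supplies
  - product 6 (Charger): category_id=2 -> matches Apparel
  - product 7 (Tablet): category_id=4 -> matches Tools
  - product 8 (Headphones): category_id=3 -> matches Furniture
  - product 9 (Pen): category_id=NULL, no match -> kept with NULL
All 9 rows appear; 1 has NULL category.

SQL:
SELECT a.name, b.name AS category
FROM products a
LEFT JOIN categories b ON a.category_id = b.id

Result:
name       | category 
-----------+----------
Router     | Furniture
Chair      | Furniture
Printer    | Tools    
Keyboard   | Tools    
Notebook   | Supplies 
Charger    | Apparel  
Tablet     | Tools    
Headphones | Furniture
Pen        | NULL     


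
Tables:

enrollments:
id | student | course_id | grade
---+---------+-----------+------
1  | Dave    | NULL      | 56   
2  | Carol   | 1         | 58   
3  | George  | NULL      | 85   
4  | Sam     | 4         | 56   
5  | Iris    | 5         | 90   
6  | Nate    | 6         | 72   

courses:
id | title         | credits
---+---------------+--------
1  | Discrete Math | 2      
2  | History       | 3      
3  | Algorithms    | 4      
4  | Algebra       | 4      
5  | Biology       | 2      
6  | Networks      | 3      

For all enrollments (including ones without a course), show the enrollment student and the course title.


LEFT JOIN keeps every row from enrollments (the left table); where course_id has no match in courses, the course columns become NULL. Walk through each enrollment:
  - enrollment 1 (Dave): course_id=NULL, no match -> kept with NULL
  - enrollment 2 (Carol): course_id=1 -> matches Discrete Math
  - enrollment 3 (George): course_id=NULL, no match -> kept with NULL
  - enrollment 4 (Sam): course_id=4 -> matches Algebra
  - enrollment 5 (Iris): course_id=5 -> matches Biology
  - enrollment 6 (Nate): course_id=6 -> matches Networks
All 6 rows appear; 2 have NULL course.

SQL:
SELECT a.student, b.title AS course
FROM enrollments a
LEFT JOIN courses b ON a.course_id = b.id

Result:
student | course       
--------+--------------
Dave    | NULL         
Carol   | Discrete Math
George  | NULL         
Sam     | Algebra      
Iris    | Biology      
Nate    | Networks     


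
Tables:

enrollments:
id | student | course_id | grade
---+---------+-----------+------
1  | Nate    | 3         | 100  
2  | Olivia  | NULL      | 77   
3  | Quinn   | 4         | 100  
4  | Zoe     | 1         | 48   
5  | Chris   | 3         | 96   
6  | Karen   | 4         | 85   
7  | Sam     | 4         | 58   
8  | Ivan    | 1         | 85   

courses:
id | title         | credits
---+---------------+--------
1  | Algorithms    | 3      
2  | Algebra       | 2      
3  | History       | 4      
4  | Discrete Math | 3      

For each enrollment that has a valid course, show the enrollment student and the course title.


INNER JOIN keeps only enrollments rows whose course_id matches an id in courses. Walk through each enrollment:
  - enrollment 1 (Nate): course_id=3 -> matches History
  - enrollment 2 (Olivia): course_id=NULL, no match -> dropped
  - enrollment 3 (Quinn): course_id=4 -> matches Discrete Math
  - enrollment 4 (Zoe): course_id=1 -> matches Algorithms
  - enrollment 5 (Chris): course_id=3 -> matches History
  - enrollment 6 (Karen): course_id=4 -> matches Discrete Math
  - enrollment 7 (Sam): course_id=4 -> matches Discrete Math
  - enrollment 8 (Ivan): course_id=1 -> matches Algorithms
So 1 of 8 rows is dropped.

SQL:
SELECT a.student, b.title AS course
FROM enrollments a
INNER JOIN courses b ON a.course_id = b.id

Result:
student | course       
--------+--------------
Nate    | History      
Quinn   | Discrete Math
Zoe     | Algorithms   
Chris   | History      
Karen   | Discrete Math
Sam     | Discrete Math
Ivan    | Algorithms   


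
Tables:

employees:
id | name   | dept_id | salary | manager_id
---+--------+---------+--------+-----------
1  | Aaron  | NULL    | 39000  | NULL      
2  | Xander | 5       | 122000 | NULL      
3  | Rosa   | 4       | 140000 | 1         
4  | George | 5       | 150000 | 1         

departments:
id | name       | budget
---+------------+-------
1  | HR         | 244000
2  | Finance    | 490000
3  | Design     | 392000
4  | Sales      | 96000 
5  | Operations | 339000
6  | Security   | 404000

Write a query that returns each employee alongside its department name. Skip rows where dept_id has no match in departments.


INNER JOIN keeps only employees rows whose dept_id matches an id in departments. Walk through each employee:
  - employee 1 (Aaron): dept_id=NULL, no match -> dropped
  - employee 2 (Xander): dept_id=5 -> matches Operations
  - employee 3 (Rosa): dept_id=4 -> matches Sales
  - employee 4 (George): dept_id=5 -> matches Operations
So 1 of 4 rows is dropped.

SQL:
SELECT a.name, b.name AS department
FROM employees a
INNER JOIN departments b ON a.dept_id = b.id

Result:
name   | department
-------+-----------
Xander | Operations
Rosa   | Sales     
George | Operations


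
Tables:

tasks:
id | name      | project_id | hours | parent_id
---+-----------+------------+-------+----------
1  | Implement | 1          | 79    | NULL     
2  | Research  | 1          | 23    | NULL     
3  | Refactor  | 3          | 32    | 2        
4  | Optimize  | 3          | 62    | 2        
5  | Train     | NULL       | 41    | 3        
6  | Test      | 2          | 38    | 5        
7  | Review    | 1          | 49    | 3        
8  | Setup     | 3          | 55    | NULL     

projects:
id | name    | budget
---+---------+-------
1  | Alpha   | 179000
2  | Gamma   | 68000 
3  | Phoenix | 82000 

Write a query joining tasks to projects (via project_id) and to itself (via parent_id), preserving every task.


Two LEFT JOINs from the same base table tasks: one to projects via project_id, one to tasks itself via parent_id. Both are LEFT so every task is preserved.
Match against projects:
  - task 1 (Implement): project_id=1 -> matches Alpha
  - task 2 (Research): project_id=1 -> matches Alpha
  - task 3 (Refactor): project_id=3 -> matches Phoenix
  - task 4 (Optimize): project_id=3 -> matches Phoenix
  - task 5 (Train): project_id=NULL, no match -> kept with NULL
  - task 6 (Test): project_id=2 -> matches Gamma
  - task 7 (Review): project_id=1 -> matches Alpha
  - task 8 (Setup): project_id=3 -> matches Phoenix
Match against tasks (self):
  - task 1 (Implement): parent_id=NULL -> NULL
  - task 2 (Research): parent_id=NULL -> NULL
  - task 3 (Refactor): parent_id=2 -> Research
  - task 4 (Optimize): parent_id=2 -> Research
  - task 5 (Train): parent_id=3 -> Refactor
  - task 6 (Test): parent_id=5 -> Train
  - task 7 (Review): parent_id=3 -> Refactor
  - task 8 (Setup): parent_id=NULL -> NULL

SQL:
SELECT a.name, b.name AS project, c.name AS parent
FROM tasks a
LEFT JOIN projects b ON a.project_id = b.id
LEFT JOIN tasks c ON a.parent_id = c.id

Result:
name      | project | parent  
----------+---------+---------
Implement | Alpha   | NULL    
Research  | Alpha   | NULL    
Refactor  | Phoenix | Research
Optimize  | Phoenix | Research
Train     | NULL    | Refactor
Test      | Gamma   | Train   
Review    | Alpha   | Refactor
Setup     | Phoenix | NULL    


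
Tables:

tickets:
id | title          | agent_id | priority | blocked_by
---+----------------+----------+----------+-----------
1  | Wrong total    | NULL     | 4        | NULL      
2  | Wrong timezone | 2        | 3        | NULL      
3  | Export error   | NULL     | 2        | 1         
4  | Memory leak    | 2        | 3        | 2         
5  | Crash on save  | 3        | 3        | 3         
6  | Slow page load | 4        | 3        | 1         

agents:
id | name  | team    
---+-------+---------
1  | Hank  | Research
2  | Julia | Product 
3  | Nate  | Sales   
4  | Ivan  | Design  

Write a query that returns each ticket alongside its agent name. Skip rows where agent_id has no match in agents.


INNER JOIN keeps only tickets rows whose agent_id matches an id in agents. Walk through each ticket:
  - ticket 1 (Wrong total): agent_id=NULL, no match -> dropped
  - ticket 2 (Wrong timezone): agent_id=2 -> matches Julia
  - ticket 3 (Export error): agent_id=NULL, no match -> dropped
  - ticket 4 (Memory leak): agent_id=2 -> matches Julia
  - ticket 5 (Crash on save): agent_id=3 -> matches Nate
  - ticket 6 (Slow page load): agent_id=4 -> matches Ivan
So 2 of 6 rows are dropped.

SQL:
SELECT a.title, b.name AS agent
FROM tickets a
INNER JOIN agents b ON a.agent_id = b.id

Result:
title          | agent
---------------+------
Wrong timezone | Julia
Memory leak    | Julia
Crash on save  | Nate 
Slow page load | Ivan 


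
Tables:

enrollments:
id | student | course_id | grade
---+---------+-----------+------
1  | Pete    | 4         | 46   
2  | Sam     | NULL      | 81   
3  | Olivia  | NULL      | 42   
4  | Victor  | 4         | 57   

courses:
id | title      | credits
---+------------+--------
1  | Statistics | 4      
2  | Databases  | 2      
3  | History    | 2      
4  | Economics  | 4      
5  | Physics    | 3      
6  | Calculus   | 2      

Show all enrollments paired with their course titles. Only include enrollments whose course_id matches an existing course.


INNER JOIN keeps only enrollments rows whose course_id matches an id in courses. Walk through each enrollment:
  - enrollment 1 (Pete): course_id=4 -> matches Economics
  - enrollment 2 (Sam): course_id=NULL, no match -> dropped
  - enrollment 3 (Olivia): course_id=NULL, no match -> dropped
  - enrollment 4 (Victor): course_id=4 -> matches Economics
So 2 of 4 rows are dropped.

SQL:
SELECT a.student, b.title AS course
FROM enrollments a
INNER JOIN courses b ON a.course_id = b.id

Result:
student | course   
--------+----------
Pete    | Economics
Victor  | Economics


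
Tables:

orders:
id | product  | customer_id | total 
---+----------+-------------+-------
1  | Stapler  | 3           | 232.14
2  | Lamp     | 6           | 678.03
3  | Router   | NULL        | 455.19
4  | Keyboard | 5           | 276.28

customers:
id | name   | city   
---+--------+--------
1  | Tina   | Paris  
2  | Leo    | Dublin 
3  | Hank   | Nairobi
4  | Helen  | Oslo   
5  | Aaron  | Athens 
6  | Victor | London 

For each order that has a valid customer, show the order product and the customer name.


INNER JOIN keeps only orders rows whose customer_id matches an id in customers. Walk through each order:
  - order 1 (Stapler): customer_id=3 -> matches Hank
  - order 2 (Lamp): customer_id=6 -> matches Victor
  - order 3 (Router): customer_id=NULL, no match -> dropped
  - order 4 (Keyboard): customer_id=5 -> matches Aaron
So 1 of 4 rows is dropped.

SQL:
SELECT a.product, b.name AS customer
FROM orders a
INNER JOIN customers b ON a.customer_id = b.id

Result:
product  | customer
---------+---------
Stapler  | Hank    
Lamp     | Victor  
Keyboard | Aaron   


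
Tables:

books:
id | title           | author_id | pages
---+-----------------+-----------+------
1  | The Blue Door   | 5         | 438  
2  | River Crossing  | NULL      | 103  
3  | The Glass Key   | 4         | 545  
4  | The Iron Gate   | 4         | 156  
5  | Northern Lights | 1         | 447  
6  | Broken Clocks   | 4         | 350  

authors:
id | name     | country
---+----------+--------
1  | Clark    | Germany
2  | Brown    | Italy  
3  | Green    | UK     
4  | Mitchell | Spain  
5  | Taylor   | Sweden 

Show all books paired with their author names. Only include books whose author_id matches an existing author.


INNER JOIN keeps only books rows whose author_id matches an id in authors. Walk through each book:
  - book 1 (The Blue Door): author_id=5 -> matches Taylor
  - book 2 (River Crossing): author_id=NULL, no match -> dropped
  - book 3 (The Glass Key): author_id=4 -> matches Mitchell
  - book 4 (The Iron Gate): author_id=4 -> matches Mitchell
  - book 5 (Northern Lights): author_id=1 -> matches Clark
  - book 6 (Broken Clocks): author_id=4 -> matches Mitchell
So 1 of 6 rows is dropped.

SQL:
SELECT a.title, b.name AS author
FROM books a
INNER JOIN authors b ON a.author_id = b.id

Result:
title           | author  
----------------+---------
The Blue Door   | Taylor  
The Glass Key   | Mitchell
The Iron Gate   | Mitchell
Northern Lights | Clark   
Broken Clocks   | Mitchell


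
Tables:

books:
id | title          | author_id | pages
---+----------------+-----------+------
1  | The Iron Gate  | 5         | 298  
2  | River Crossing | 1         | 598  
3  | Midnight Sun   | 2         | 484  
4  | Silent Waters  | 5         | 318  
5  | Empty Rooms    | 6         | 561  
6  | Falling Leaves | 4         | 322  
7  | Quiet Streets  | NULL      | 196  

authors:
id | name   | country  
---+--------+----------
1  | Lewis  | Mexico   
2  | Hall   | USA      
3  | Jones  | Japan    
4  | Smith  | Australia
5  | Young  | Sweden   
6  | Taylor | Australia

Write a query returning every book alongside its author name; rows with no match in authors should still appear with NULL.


LEFT JOIN keeps every row from books (the left table); where author_id has no match in authors, the author columns become NULL. Walk through each book:
  - book 1 (The Iron Gate): author_id=5 -> matches Young
  - book 2 (River Crossing): author_id=1 -> matches Lewis
  - book 3 (Midnight Sun): author_id=2 -> matches Hall
  - book 4 (Silent Waters): author_id=5 -> matches Young
  - book 5 (Empty Rooms): author_id=6 -> matches Taylor
  - book 6 (Falling Leaves): author_id=4 -> matches Smith
  - book 7 (Quiet Streets): author_id=NULL, no match -> kept with NULL
All 7 rows appear; 1 has NULL author.

SQL:
SELECT a.title, b.name AS author
FROM books a
LEFT JOIN authors b ON a.author_id = b.id

Result:
title          | author
---------------+-------
The Iron Gate  | Young 
River Crossing | Lewis 
Midnight Sun   | Hall  
Silent Waters  | Young 
Empty Rooms    | Taylor
Falling Leaves | Smith 
Quiet Streets  | NULL  


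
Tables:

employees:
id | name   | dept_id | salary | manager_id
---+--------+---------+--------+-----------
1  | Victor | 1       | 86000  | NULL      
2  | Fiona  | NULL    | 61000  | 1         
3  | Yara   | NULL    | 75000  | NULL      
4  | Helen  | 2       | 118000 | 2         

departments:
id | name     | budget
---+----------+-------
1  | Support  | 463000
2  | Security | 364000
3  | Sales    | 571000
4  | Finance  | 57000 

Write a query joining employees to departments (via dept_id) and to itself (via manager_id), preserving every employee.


Two LEFT JOINs from the same base table employees: one to departments via dept_id, one to employees itself via manager_id. Both are LEFT so every employee is preserved.
Match against departments:
  - employee 1 (Victor): dept_id=1 -> matches Support
  - employee 2 (Fiona): dept_id=NULL, no match -> kept with NULL
  - employee 3 (Yara): dept_id=NULL, no match -> kept with NULL
  - employee 4 (Helen): dept_id=2 -> matches Security
Match against employees (self):
  - employee 1 (Victor): manager_id=NULL -> NULL
  - employee 2 (Fiona): manager_id=1 -> Victor
  - employee 3 (Yara): manager_id=NULL -> NULL
  - employee 4 (Helen): manager_id=2 -> Fiona

SQL:
SELECT a.name, b.name AS department, c.name AS manager
FROM employees a
LEFT JOIN departments b ON a.dept_id = b.id
LEFT JOIN employees c ON a.manager_id = c.id

Result:
name   | department | manager
-------+------------+--------
Victor | Support    | NULL   
Fiona  | NULL       | Victor 
Yara   | NULL       | NULL   
Helen  | Security   | Fiona  


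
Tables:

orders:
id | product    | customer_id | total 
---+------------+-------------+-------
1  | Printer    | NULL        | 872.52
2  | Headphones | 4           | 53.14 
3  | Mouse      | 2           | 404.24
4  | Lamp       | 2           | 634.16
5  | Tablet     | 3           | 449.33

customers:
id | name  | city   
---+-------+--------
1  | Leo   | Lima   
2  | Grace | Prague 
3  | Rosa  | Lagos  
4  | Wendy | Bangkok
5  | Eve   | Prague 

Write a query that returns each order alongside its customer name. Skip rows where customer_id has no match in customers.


INNER JOIN keeps only orders rows whose customer_id matches an id in customers. Walk through each order:
  - order 1 (Printer): customer_id=NULL, no match -> dropped
  - order 2 (Headphones): customer_id=4 -> matches Wendy
  - order 3 (Mouse): customer_id=2 -> matches Grace
  - order 4 (Lamp): customer_id=2 -> matches Grace
  - order 5 (Tablet): customer_id=3 -> matches Rosa
So 1 of 5 rows is dropped.

SQL:
SELECT a.product, b.name AS customer
FROM orders a
INNER JOIN customers b ON a.customer_id = b.id

Result:
product    | customer
-----------+---------
Headphones | Wendy   
Mouse      | Grace   
Lamp       | Grace   
Tablet     | Rosa    


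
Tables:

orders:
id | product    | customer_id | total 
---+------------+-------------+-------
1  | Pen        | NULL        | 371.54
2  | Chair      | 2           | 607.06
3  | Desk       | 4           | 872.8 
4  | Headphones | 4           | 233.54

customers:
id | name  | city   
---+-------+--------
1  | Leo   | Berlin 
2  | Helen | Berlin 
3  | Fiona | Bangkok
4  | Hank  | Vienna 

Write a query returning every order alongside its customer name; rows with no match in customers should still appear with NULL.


LEFT JOIN keeps every row from orders (the left table); where customer_id has no match in customers, the customer columns become NULL. Walk through each order:
  - order 1 (Pen): customer_id=NULL, no match -> kept with NULL
  - order 2 (Chair): customer_id=2 -> matches Helen
  - order 3 (Desk): customer_id=4 -> matches Hank
  - order 4 (Headphones): customer_id=4 -> matches Hank
All 4 rows appear; 1 has NULL customer.

SQL:
SELECT a.product, b.name AS customer
FROM orders a
LEFT JOIN customers b ON a.customer_id = b.id

Result:
product    | customer
-----------+---------
Pen        | NULL    
Chair      | Helen   
Desk       | Hank    
Headphones | Hank    
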